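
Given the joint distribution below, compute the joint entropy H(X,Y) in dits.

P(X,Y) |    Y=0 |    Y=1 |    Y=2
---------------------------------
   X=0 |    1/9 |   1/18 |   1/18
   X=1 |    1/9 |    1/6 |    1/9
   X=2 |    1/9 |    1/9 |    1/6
0.9290 dits

Joint entropy is H(X,Y) = -Σ_{x,y} p(x,y) log p(x,y).

Summing over all non-zero entries:
H(X,Y) = -[1/9·log_10(1/9) + 1/18·log_10(1/18) + 1/18·log_10(1/18) + 1/9·log_10(1/9) + 1/6·log_10(1/6) + 1/9·log_10(1/9) + 1/9·log_10(1/9) + 1/9·log_10(1/9) + 1/6·log_10(1/6)]
H(X,Y) = 0.9290 dits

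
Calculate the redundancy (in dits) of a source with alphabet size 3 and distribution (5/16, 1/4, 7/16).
0.0117 dits

Redundancy measures how far a source is from maximum entropy:
R = H_max - H(X)

Maximum entropy for 3 symbols: H_max = log_10(3) = 0.4771 dits
Actual entropy: H(X) = 0.4654 dits
Redundancy: R = 0.4771 - 0.4654 = 0.0117 dits

This redundancy represents potential for compression: the source could be compressed by 0.0117 dits per symbol.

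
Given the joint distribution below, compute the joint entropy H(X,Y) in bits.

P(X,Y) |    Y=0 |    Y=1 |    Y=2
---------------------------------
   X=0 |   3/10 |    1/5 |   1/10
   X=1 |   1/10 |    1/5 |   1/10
2.4464 bits

Joint entropy is H(X,Y) = -Σ_{x,y} p(x,y) log p(x,y).

Summing over all non-zero entries:
H(X,Y) = -[3/10·log_2(3/10) + 1/5·log_2(1/5) + 1/10·log_2(1/10) + 1/10·log_2(1/10) + 1/5·log_2(1/5) + 1/10·log_2(1/10)]
H(X,Y) = 2.4464 bits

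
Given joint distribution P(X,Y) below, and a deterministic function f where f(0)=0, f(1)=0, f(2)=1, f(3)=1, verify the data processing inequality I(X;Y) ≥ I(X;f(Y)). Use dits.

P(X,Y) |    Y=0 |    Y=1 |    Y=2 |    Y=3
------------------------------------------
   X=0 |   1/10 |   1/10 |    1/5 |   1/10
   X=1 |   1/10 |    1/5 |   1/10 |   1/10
I(X;Y) = 0.0148, I(X;f(Y)) = 0.0087, inequality holds: 0.0148 ≥ 0.0087

Data Processing Inequality: For any Markov chain X → Y → Z, we have I(X;Y) ≥ I(X;Z).

Here Z = f(Y) is a deterministic function of Y, forming X → Y → Z.

Original I(X;Y) = 0.0148 dits

After applying f:
P(X,Z) where Z=f(Y):
- P(X,Z=0) = P(X,Y=0) + P(X,Y=1)
- P(X,Z=1) = P(X,Y=2) + P(X,Y=3)

I(X;Z) = I(X;f(Y)) = 0.0087 dits

Verification: 0.0148 ≥ 0.0087 ✓

Information cannot be created by processing; the function f can only lose information about X.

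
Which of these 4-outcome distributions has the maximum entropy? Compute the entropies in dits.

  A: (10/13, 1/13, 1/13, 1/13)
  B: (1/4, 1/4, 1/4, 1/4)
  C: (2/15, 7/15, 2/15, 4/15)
B

For a discrete distribution over n outcomes, entropy is maximized by the uniform distribution.

Computing entropies:
H(A) = 0.3447 dits
H(B) = 0.6021 dits
H(C) = 0.5409 dits

The uniform distribution (where all probabilities equal 1/4) achieves the maximum entropy of log_10(4) = 0.6021 dits.

Distribution B has the highest entropy.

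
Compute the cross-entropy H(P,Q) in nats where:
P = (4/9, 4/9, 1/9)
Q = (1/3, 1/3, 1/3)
1.0986 nats

Cross-entropy: H(P,Q) = -Σ p(x) log q(x)

Alternatively: H(P,Q) = H(P) + D_KL(P||Q)
H(P) = 0.9650 nats
D_KL(P||Q) = 0.1336 nats

H(P,Q) = 0.9650 + 0.1336 = 1.0986 nats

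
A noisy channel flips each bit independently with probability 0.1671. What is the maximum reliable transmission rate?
0.3490 bits

For a binary symmetric channel (BSC) with error probability p:
Capacity C = 1 - H(p) bits per symbol

where H(p) = -p log₂(p) - (1-p) log₂(1-p) is the binary entropy function.

H(0.1671) = 0.6510 bits
C = 1 - 0.6510 = 0.3490 bits per symbol

This means we can reliably transmit up to 0.3490 bits of information per channel use.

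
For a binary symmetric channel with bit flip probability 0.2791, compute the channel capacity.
0.1458 bits

For a binary symmetric channel (BSC) with error probability p:
Capacity C = 1 - H(p) bits per symbol

where H(p) = -p log₂(p) - (1-p) log₂(1-p) is the binary entropy function.

H(0.2791) = 0.8542 bits
C = 1 - 0.8542 = 0.1458 bits per symbol

This means we can reliably transmit up to 0.1458 bits of information per channel use.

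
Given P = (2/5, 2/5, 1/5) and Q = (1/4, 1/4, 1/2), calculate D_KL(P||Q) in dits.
0.0837 dits

KL divergence: D_KL(P||Q) = Σ p(x) log(p(x)/q(x))

Computing term by term:
  x=0: 2/5 × log_10[(2/5)/(1/4)] = 2/5 × 0.2041 = 0.0816
  x=1: 2/5 × log_10[(2/5)/(1/4)] = 2/5 × 0.2041 = 0.0816
  x=2: 1/5 × log_10[(1/5)/(1/2)] = 1/5 × -0.3979 = -0.0796

D_KL(P||Q) = 0.0837 dits

Note: KL divergence is always non-negative and equals 0 iff P = Q.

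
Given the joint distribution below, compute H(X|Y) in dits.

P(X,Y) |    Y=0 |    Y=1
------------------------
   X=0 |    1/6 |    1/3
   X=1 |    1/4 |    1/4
0.2948 dits

Using the chain rule: H(X|Y) = H(X,Y) - H(Y)

First, compute H(X,Y) = 0.5898 dits

Marginal P(Y) = (5/12, 7/12)
H(Y) = 0.2950 dits

H(X|Y) = H(X,Y) - H(Y) = 0.5898 - 0.2950 = 0.2948 dits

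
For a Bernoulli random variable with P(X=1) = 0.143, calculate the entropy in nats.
0.4104 nats

The binary entropy function is:
H(p) = -p log(p) - (1-p) log(1-p)

H(0.143) = -0.143 × log_e(0.143) - 0.857 × log_e(0.857)
H(0.143) = 0.4104 nats

Note: Binary entropy is maximized at p=0.5 (H=1 bit) and minimized at p=0 or p=1 (H=0).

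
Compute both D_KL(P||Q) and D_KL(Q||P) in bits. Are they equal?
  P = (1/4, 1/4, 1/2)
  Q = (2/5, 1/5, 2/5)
D_KL(P||Q) = 0.0719, D_KL(Q||P) = 0.0781

KL divergence is not symmetric: D_KL(P||Q) ≠ D_KL(Q||P) in general.

D_KL(P||Q) = 0.0719 bits
D_KL(Q||P) = 0.0781 bits

No, they are not equal!

This asymmetry is why KL divergence is not a true distance metric.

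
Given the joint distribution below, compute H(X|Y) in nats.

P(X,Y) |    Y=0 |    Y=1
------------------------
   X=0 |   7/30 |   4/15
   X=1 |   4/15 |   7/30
0.6909 nats

Using the chain rule: H(X|Y) = H(X,Y) - H(Y)

First, compute H(X,Y) = 1.3841 nats

Marginal P(Y) = (1/2, 1/2)
H(Y) = 0.6931 nats

H(X|Y) = H(X,Y) - H(Y) = 1.3841 - 0.6931 = 0.6909 nats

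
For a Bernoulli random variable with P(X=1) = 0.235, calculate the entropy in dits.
0.2368 dits

The binary entropy function is:
H(p) = -p log(p) - (1-p) log(1-p)

H(0.235) = -0.235 × log_10(0.235) - 0.765 × log_10(0.765)
H(0.235) = 0.2368 dits

Note: Binary entropy is maximized at p=0.5 (H=1 bit) and minimized at p=0 or p=1 (H=0).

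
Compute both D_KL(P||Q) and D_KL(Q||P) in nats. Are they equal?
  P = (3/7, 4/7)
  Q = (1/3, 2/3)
D_KL(P||Q) = 0.0196, D_KL(Q||P) = 0.0190

KL divergence is not symmetric: D_KL(P||Q) ≠ D_KL(Q||P) in general.

D_KL(P||Q) = 0.0196 nats
D_KL(Q||P) = 0.0190 nats

No, they are not equal!

This asymmetry is why KL divergence is not a true distance metric.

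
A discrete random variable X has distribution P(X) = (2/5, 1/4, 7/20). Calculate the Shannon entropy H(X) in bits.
1.5589 bits

Shannon entropy is H(X) = -Σ p(x) log p(x).

For P = (2/5, 1/4, 7/20):
H = -2/5 × log_2(2/5) -1/4 × log_2(1/4) -7/20 × log_2(7/20)
H = 1.5589 bits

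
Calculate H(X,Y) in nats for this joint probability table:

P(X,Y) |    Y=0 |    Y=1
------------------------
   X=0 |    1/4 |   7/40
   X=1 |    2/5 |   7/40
1.3231 nats

Joint entropy is H(X,Y) = -Σ_{x,y} p(x,y) log p(x,y).

Summing over all non-zero entries:
H(X,Y) = -[1/4·log_e(1/4) + 7/40·log_e(7/40) + 2/5·log_e(2/5) + 7/40·log_e(7/40)]
H(X,Y) = 1.3231 nats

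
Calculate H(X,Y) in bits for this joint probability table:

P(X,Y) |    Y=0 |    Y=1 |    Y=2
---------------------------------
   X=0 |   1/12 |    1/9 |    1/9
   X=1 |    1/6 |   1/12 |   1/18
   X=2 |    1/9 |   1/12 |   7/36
3.0748 bits

Joint entropy is H(X,Y) = -Σ_{x,y} p(x,y) log p(x,y).

Summing over all non-zero entries:
H(X,Y) = -[1/12·log_2(1/12) + 1/9·log_2(1/9) + 1/9·log_2(1/9) + 1/6·log_2(1/6) + 1/12·log_2(1/12) + 1/18·log_2(1/18) + 1/9·log_2(1/9) + 1/12·log_2(1/12) + 7/36·log_2(7/36)]
H(X,Y) = 3.0748 bits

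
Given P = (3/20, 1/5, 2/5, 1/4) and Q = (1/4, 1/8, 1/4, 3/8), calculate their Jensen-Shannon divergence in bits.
0.0371 bits

Jensen-Shannon divergence is:
JSD(P||Q) = 0.5 × D_KL(P||M) + 0.5 × D_KL(Q||M)
where M = 0.5 × (P + Q) is the mixture distribution.

M = 0.5 × (3/20, 1/5, 2/5, 1/4) + 0.5 × (1/4, 1/8, 1/4, 3/8) = (1/5, 0.1625, 13/40, 5/16)

D_KL(P||M) = 0.0370 bits
D_KL(Q||M) = 0.0372 bits

JSD(P||Q) = 0.5 × 0.0370 + 0.5 × 0.0372 = 0.0371 bits

Unlike KL divergence, JSD is symmetric and bounded: 0 ≤ JSD ≤ log(2).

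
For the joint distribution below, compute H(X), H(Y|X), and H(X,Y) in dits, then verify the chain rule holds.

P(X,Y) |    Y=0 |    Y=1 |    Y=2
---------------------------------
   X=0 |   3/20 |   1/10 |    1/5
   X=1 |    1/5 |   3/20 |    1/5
H(X,Y) = 0.7666, H(X) = 0.2989, H(Y|X) = 0.4677 (all in dits)

Chain rule: H(X,Y) = H(X) + H(Y|X)

Left side — joint entropy directly:
H(X,Y) = -Σ p(x,y) log p(x,y) = 0.7666 dits

Right side — compute H(Y|X) from the conditional distributions:
P(X) = (9/20, 11/20), so H(X) = 0.2989 dits
H(Y|X) = Σ_x P(X=x) · H(Y|X=x):
  P(Y|X=0) = (1/3, 2/9, 4/9), H(Y|X=0) = 0.4607, weight P(X=0) = 9/20
  P(Y|X=1) = (4/11, 3/11, 4/11), H(Y|X=1) = 0.4734, weight P(X=1) = 11/20
H(Y|X) = 0.4677 dits

H(X) + H(Y|X) = 0.2989 + 0.4677 = 0.7666 dits

Both sides equal 0.7666 dits. ✓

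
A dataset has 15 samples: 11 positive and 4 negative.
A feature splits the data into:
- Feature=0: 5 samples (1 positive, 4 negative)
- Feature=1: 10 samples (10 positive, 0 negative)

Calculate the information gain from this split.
0.5960 bits

Information Gain = H(Y) - H(Y|Feature)

Before split:
P(positive) = 11/15 = 0.7333
H(Y) = 0.8366 bits

After split:
Feature=0: H = 0.7219 bits (weight = 5/15)
Feature=1: H = 0.0000 bits (weight = 10/15)
H(Y|Feature) = (5/15)×0.7219 + (10/15)×0.0000 = 0.2406 bits

Information Gain = 0.8366 - 0.2406 = 0.5960 bits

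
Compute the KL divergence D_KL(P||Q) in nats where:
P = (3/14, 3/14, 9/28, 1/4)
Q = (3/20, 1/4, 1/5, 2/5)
0.0784 nats

KL divergence: D_KL(P||Q) = Σ p(x) log(p(x)/q(x))

Computing term by term:
  x=0: 3/14 × log_e[(3/14)/(3/20)] = 3/14 × 0.3567 = 0.0764
  x=1: 3/14 × log_e[(3/14)/(1/4)] = 3/14 × -0.1542 = -0.0330
  x=2: 9/28 × log_e[(9/28)/(1/5)] = 9/28 × 0.4745 = 0.1525
  x=3: 1/4 × log_e[(1/4)/(2/5)] = 1/4 × -0.4700 = -0.1175

D_KL(P||Q) = 0.0784 nats

Note: KL divergence is always non-negative and equals 0 iff P = Q.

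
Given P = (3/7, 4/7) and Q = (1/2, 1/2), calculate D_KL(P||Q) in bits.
0.0148 bits

KL divergence: D_KL(P||Q) = Σ p(x) log(p(x)/q(x))

Computing term by term:
  x=0: 3/7 × log_2[(3/7)/(1/2)] = 3/7 × -0.2224 = -0.0953
  x=1: 4/7 × log_2[(4/7)/(1/2)] = 4/7 × 0.1926 = 0.1101

D_KL(P||Q) = 0.0148 bits

Note: KL divergence is always non-negative and equals 0 iff P = Q.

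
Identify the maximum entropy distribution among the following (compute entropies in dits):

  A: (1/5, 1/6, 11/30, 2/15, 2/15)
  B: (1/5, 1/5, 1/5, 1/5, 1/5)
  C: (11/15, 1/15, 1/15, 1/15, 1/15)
B

For a discrete distribution over n outcomes, entropy is maximized by the uniform distribution.

Computing entropies:
H(A) = 0.6626 dits
H(B) = 0.6990 dits
H(C) = 0.4124 dits

The uniform distribution (where all probabilities equal 1/5) achieves the maximum entropy of log_10(5) = 0.6990 dits.

Distribution B has the highest entropy.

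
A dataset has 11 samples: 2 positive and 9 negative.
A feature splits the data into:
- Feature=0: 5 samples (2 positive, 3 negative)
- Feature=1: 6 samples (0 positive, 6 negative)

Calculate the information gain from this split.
0.2427 bits

Information Gain = H(Y) - H(Y|Feature)

Before split:
P(positive) = 2/11 = 0.1818
H(Y) = 0.6840 bits

After split:
Feature=0: H = 0.9710 bits (weight = 5/11)
Feature=1: H = 0.0000 bits (weight = 6/11)
H(Y|Feature) = (5/11)×0.9710 + (6/11)×0.0000 = 0.4413 bits

Information Gain = 0.6840 - 0.4413 = 0.2427 bits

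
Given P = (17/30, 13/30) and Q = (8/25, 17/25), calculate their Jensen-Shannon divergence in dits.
0.0135 dits

Jensen-Shannon divergence is:
JSD(P||Q) = 0.5 × D_KL(P||M) + 0.5 × D_KL(Q||M)
where M = 0.5 × (P + Q) is the mixture distribution.

M = 0.5 × (17/30, 13/30) + 0.5 × (8/25, 17/25) = (0.443333, 0.556667)

D_KL(P||M) = 0.0133 dits
D_KL(Q||M) = 0.0138 dits

JSD(P||Q) = 0.5 × 0.0133 + 0.5 × 0.0138 = 0.0135 dits

Unlike KL divergence, JSD is symmetric and bounded: 0 ≤ JSD ≤ log(2).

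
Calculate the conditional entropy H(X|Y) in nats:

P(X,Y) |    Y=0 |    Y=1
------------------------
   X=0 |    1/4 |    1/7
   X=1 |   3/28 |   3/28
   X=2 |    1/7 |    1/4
1.0346 nats

Using the chain rule: H(X|Y) = H(X,Y) - H(Y)

First, compute H(X,Y) = 1.7277 nats

Marginal P(Y) = (1/2, 1/2)
H(Y) = 0.6931 nats

H(X|Y) = H(X,Y) - H(Y) = 1.7277 - 0.6931 = 1.0346 nats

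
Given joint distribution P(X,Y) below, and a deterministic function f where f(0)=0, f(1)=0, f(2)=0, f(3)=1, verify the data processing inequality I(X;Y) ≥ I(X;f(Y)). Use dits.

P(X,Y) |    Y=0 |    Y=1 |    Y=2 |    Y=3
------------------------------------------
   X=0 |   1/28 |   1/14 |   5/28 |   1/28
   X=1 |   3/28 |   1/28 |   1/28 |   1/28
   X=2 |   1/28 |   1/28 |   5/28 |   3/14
I(X;Y) = 0.0675, I(X;f(Y)) = 0.0300, inequality holds: 0.0675 ≥ 0.0300

Data Processing Inequality: For any Markov chain X → Y → Z, we have I(X;Y) ≥ I(X;Z).

Here Z = f(Y) is a deterministic function of Y, forming X → Y → Z.

Original I(X;Y) = 0.0675 dits

After applying f:
P(X,Z) where Z=f(Y):
- P(X,Z=0) = P(X,Y=0) + P(X,Y=1) + P(X,Y=2)
- P(X,Z=1) = P(X,Y=3)

I(X;Z) = I(X;f(Y)) = 0.0300 dits

Verification: 0.0675 ≥ 0.0300 ✓

Information cannot be created by processing; the function f can only lose information about X.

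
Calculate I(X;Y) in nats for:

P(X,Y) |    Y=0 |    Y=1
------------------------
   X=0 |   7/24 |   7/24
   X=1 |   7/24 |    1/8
0.0203 nats

Mutual information: I(X;Y) = H(X) + H(Y) - H(X,Y)

Marginals:
P(X) = (7/12, 5/12), H(X) = 0.6792 nats
P(Y) = (7/12, 5/12), H(Y) = 0.6792 nats

Joint entropy: H(X,Y) = 1.3381 nats

I(X;Y) = 0.6792 + 0.6792 - 1.3381 = 0.0203 nats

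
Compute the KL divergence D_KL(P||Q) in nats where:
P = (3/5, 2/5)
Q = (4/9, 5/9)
0.0487 nats

KL divergence: D_KL(P||Q) = Σ p(x) log(p(x)/q(x))

Computing term by term:
  x=0: 3/5 × log_e[(3/5)/(4/9)] = 3/5 × 0.3001 = 0.1801
  x=1: 2/5 × log_e[(2/5)/(5/9)] = 2/5 × -0.3285 = -0.1314

D_KL(P||Q) = 0.0487 nats

Note: KL divergence is always non-negative and equals 0 iff P = Q.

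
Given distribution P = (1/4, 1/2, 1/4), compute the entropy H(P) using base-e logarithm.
1.0397 nats

Shannon entropy is H(X) = -Σ p(x) log p(x).

For P = (1/4, 1/2, 1/4):
H = -1/4 × log_e(1/4) -1/2 × log_e(1/2) -1/4 × log_e(1/4)
H = 1.0397 nats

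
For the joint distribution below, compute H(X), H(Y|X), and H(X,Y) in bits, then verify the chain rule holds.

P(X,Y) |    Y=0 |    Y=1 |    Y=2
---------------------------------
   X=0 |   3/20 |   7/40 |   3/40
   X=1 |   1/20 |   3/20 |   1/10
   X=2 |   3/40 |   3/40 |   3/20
H(X,Y) = 3.0608, H(X) = 1.5710, H(Y|X) = 1.4898 (all in bits)

Chain rule: H(X,Y) = H(X) + H(Y|X)

Left side — joint entropy directly:
H(X,Y) = -Σ p(x,y) log p(x,y) = 3.0608 bits

Right side — compute H(Y|X) from the conditional distributions:
P(X) = (2/5, 3/10, 3/10), so H(X) = 1.5710 bits
H(Y|X) = Σ_x P(X=x) · H(Y|X=x):
  P(Y|X=0) = (3/8, 7/16, 3/16), H(Y|X=0) = 1.5052, weight P(X=0) = 2/5
  P(Y|X=1) = (1/6, 1/2, 1/3), H(Y|X=1) = 1.4591, weight P(X=1) = 3/10
  P(Y|X=2) = (1/4, 1/4, 1/2), H(Y|X=2) = 1.5000, weight P(X=2) = 3/10
H(Y|X) = 1.4898 bits

H(X) + H(Y|X) = 1.5710 + 1.4898 = 3.0608 bits

Both sides equal 3.0608 bits. ✓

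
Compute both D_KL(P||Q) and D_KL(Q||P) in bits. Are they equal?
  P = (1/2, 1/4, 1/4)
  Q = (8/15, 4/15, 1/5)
D_KL(P||Q) = 0.0106, D_KL(Q||P) = 0.0101

KL divergence is not symmetric: D_KL(P||Q) ≠ D_KL(Q||P) in general.

D_KL(P||Q) = 0.0106 bits
D_KL(Q||P) = 0.0101 bits

No, they are not equal!

This asymmetry is why KL divergence is not a true distance metric.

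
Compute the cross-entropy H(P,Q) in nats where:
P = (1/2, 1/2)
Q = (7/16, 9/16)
0.7010 nats

Cross-entropy: H(P,Q) = -Σ p(x) log q(x)

Alternatively: H(P,Q) = H(P) + D_KL(P||Q)
H(P) = 0.6931 nats
D_KL(P||Q) = 0.0079 nats

H(P,Q) = 0.6931 + 0.0079 = 0.7010 nats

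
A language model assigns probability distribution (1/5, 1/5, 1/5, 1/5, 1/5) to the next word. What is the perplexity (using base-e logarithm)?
5.0000

Perplexity is e^H (or exp(H) for natural log).

First, H = -Σ p log p = 1.6094 nats
Perplexity = e^1.6094 = 5.0000

Interpretation: The model's uncertainty is equivalent to choosing uniformly among 5.0 options.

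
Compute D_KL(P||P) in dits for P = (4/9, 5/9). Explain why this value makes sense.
0.0000 dits

KL divergence satisfies the Gibbs inequality: D_KL(P||Q) ≥ 0 for all distributions P, Q.

D_KL(P||Q) = Σ p(x) log(p(x)/q(x))
Each term is p(x) × log_10(p(x)/p(x)) = p(x) × log_10(1) = 0, so the sum is 0.
D_KL(P||Q) = 0.0000 dits

When P = Q, the KL divergence is exactly 0, as there is no 'divergence' between identical distributions.

This non-negativity is a fundamental property: relative entropy cannot be negative because it measures how different Q is from P.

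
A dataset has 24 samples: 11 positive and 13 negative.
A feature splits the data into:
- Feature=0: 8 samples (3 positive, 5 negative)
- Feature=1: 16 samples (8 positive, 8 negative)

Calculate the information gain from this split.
0.0102 bits

Information Gain = H(Y) - H(Y|Feature)

Before split:
P(positive) = 11/24 = 0.4583
H(Y) = 0.9950 bits

After split:
Feature=0: H = 0.9544 bits (weight = 8/24)
Feature=1: H = 1.0000 bits (weight = 16/24)
H(Y|Feature) = (8/24)×0.9544 + (16/24)×1.0000 = 0.9848 bits

Information Gain = 0.9950 - 0.9848 = 0.0102 bits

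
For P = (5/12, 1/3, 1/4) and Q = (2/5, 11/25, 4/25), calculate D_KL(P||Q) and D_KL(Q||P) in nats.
D_KL(P||Q) = 0.0360, D_KL(Q||P) = 0.0344

KL divergence is not symmetric: D_KL(P||Q) ≠ D_KL(Q||P) in general.

D_KL(P||Q) = 0.0360 nats
D_KL(Q||P) = 0.0344 nats

No, they are not equal!

This asymmetry is why KL divergence is not a true distance metric.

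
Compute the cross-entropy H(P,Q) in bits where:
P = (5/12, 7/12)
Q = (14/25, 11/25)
1.0395 bits

Cross-entropy: H(P,Q) = -Σ p(x) log q(x)

Alternatively: H(P,Q) = H(P) + D_KL(P||Q)
H(P) = 0.9799 bits
D_KL(P||Q) = 0.0596 bits

H(P,Q) = 0.9799 + 0.0596 = 1.0395 bits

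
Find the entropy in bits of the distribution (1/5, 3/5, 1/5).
1.3710 bits

Shannon entropy is H(X) = -Σ p(x) log p(x).

For P = (1/5, 3/5, 1/5):
H = -1/5 × log_2(1/5) -3/5 × log_2(3/5) -1/5 × log_2(1/5)
H = 1.3710 bits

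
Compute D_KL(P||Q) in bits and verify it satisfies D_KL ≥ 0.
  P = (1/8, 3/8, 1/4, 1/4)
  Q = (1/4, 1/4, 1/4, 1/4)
0.0944 bits

KL divergence satisfies the Gibbs inequality: D_KL(P||Q) ≥ 0 for all distributions P, Q.

D_KL(P||Q) = Σ p(x) log(p(x)/q(x))
Term by term:
  x=0: 1/8 × log_2[(1/8)/(1/4)] = -0.1250
  x=1: 3/8 × log_2[(3/8)/(1/4)] = 0.2194
  x=2: 1/4 × log_2[(1/4)/(1/4)] = 0.0000
  x=3: 1/4 × log_2[(1/4)/(1/4)] = 0.0000
D_KL(P||Q) = 0.0944 bits

D_KL(P||Q) = 0.0944 ≥ 0 ✓

This non-negativity is a fundamental property: relative entropy cannot be negative because it measures how different Q is from P.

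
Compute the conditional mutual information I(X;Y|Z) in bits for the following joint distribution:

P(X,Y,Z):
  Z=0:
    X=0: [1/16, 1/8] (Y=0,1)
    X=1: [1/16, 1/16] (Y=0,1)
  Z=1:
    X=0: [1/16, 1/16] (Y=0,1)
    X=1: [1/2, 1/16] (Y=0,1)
0.0684 bits

Conditional mutual information: I(X;Y|Z) = H(X|Z) + H(Y|Z) - H(X,Y|Z)

H(Z) = 0.8960
H(X,Z) = 1.6697 → H(X|Z) = 0.7737
H(Y,Z) = 1.6697 → H(Y|Z) = 0.7737
H(X,Y,Z) = 2.3750 → H(X,Y|Z) = 1.4790

I(X;Y|Z) = 0.7737 + 0.7737 - 1.4790 = 0.0684 bits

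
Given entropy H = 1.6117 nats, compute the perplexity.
5.0113

Perplexity is e^H (or exp(H) for natural log).

H = 1.6117 nats
Perplexity = e^1.6117 = 5.0113

Interpretation: The model's uncertainty is equivalent to choosing uniformly among 5.0 options.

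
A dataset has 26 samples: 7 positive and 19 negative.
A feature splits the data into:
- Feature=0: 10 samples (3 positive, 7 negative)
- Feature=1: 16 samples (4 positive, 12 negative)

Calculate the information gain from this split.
0.0022 bits

Information Gain = H(Y) - H(Y|Feature)

Before split:
P(positive) = 7/26 = 0.2692
H(Y) = 0.8404 bits

After split:
Feature=0: H = 0.8813 bits (weight = 10/26)
Feature=1: H = 0.8113 bits (weight = 16/26)
H(Y|Feature) = (10/26)×0.8813 + (16/26)×0.8113 = 0.8382 bits

Information Gain = 0.8404 - 0.8382 = 0.0022 bits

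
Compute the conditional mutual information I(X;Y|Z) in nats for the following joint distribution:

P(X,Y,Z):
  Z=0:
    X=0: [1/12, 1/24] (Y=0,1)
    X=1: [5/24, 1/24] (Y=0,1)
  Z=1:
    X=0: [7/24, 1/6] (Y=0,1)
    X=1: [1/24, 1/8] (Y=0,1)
0.0441 nats

Conditional mutual information: I(X;Y|Z) = H(X|Z) + H(Y|Z) - H(X,Y|Z)

H(Z) = 0.6616
H(X,Z) = 1.2627 → H(X|Z) = 0.6011
H(Y,Z) = 1.2920 → H(Y|Z) = 0.6305
H(X,Y,Z) = 1.8491 → H(X,Y|Z) = 1.1875

I(X;Y|Z) = 0.6011 + 0.6305 - 1.1875 = 0.0441 nats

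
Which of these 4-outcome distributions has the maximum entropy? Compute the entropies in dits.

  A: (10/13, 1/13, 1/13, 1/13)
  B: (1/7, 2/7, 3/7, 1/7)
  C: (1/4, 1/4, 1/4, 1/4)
C

For a discrete distribution over n outcomes, entropy is maximized by the uniform distribution.

Computing entropies:
H(A) = 0.3447 dits
H(B) = 0.5546 dits
H(C) = 0.6021 dits

The uniform distribution (where all probabilities equal 1/4) achieves the maximum entropy of log_10(4) = 0.6021 dits.

Distribution C has the highest entropy.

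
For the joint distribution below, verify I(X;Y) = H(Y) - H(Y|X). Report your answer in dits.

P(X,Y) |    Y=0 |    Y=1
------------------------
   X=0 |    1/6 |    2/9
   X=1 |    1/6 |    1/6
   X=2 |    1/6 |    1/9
I(X;Y) = 0.0042 dits

Mutual information has multiple equivalent forms:
- I(X;Y) = H(X) - H(X|Y)
- I(X;Y) = H(Y) - H(Y|X)
- I(X;Y) = H(X) + H(Y) - H(X,Y)

Computing all quantities:
H(X) = 0.4731, H(Y) = 0.3010, H(X,Y) = 0.7700
H(X|Y) = 0.4689, H(Y|X) = 0.2969

Verification:
H(X) - H(X|Y) = 0.4731 - 0.4689 = 0.0042
H(Y) - H(Y|X) = 0.3010 - 0.2969 = 0.0042
H(X) + H(Y) - H(X,Y) = 0.4731 + 0.3010 - 0.7700 = 0.0042

All forms give I(X;Y) = 0.0042 dits. ✓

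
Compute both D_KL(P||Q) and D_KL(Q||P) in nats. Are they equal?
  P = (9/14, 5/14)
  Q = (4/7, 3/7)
D_KL(P||Q) = 0.0106, D_KL(Q||P) = 0.0108

KL divergence is not symmetric: D_KL(P||Q) ≠ D_KL(Q||P) in general.

D_KL(P||Q) = 0.0106 nats
D_KL(Q||P) = 0.0108 nats

No, they are not equal!

This asymmetry is why KL divergence is not a true distance metric.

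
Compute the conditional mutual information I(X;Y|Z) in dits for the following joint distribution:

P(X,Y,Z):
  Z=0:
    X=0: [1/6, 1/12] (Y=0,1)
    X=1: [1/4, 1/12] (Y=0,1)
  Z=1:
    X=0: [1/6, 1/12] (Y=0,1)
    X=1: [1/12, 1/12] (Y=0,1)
0.0036 dits

Conditional mutual information: I(X;Y|Z) = H(X|Z) + H(Y|Z) - H(X,Y|Z)

H(Z) = 0.2950
H(X,Z) = 0.5898 → H(X|Z) = 0.2948
H(Y,Z) = 0.5683 → H(Y|Z) = 0.2734
H(X,Y,Z) = 0.8596 → H(X,Y|Z) = 0.5646

I(X;Y|Z) = 0.2948 + 0.2734 - 0.5646 = 0.0036 dits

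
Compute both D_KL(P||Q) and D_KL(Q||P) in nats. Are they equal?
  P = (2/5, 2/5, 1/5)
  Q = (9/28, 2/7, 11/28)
D_KL(P||Q) = 0.0870, D_KL(Q||P) = 0.0988

KL divergence is not symmetric: D_KL(P||Q) ≠ D_KL(Q||P) in general.

D_KL(P||Q) = 0.0870 nats
D_KL(Q||P) = 0.0988 nats

No, they are not equal!

This asymmetry is why KL divergence is not a true distance metric.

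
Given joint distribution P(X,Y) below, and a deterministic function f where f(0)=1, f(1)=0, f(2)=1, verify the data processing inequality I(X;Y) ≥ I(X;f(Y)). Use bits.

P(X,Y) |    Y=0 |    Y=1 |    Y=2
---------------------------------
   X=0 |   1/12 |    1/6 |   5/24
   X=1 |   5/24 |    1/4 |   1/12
I(X;Y) = 0.0869, I(X;f(Y)) = 0.0071, inequality holds: 0.0869 ≥ 0.0071

Data Processing Inequality: For any Markov chain X → Y → Z, we have I(X;Y) ≥ I(X;Z).

Here Z = f(Y) is a deterministic function of Y, forming X → Y → Z.

Original I(X;Y) = 0.0869 bits

After applying f:
P(X,Z) where Z=f(Y):
- P(X,Z=0) = P(X,Y=1)
- P(X,Z=1) = P(X,Y=0) + P(X,Y=2)

I(X;Z) = I(X;f(Y)) = 0.0071 bits

Verification: 0.0869 ≥ 0.0071 ✓

Information cannot be created by processing; the function f can only lose information about X.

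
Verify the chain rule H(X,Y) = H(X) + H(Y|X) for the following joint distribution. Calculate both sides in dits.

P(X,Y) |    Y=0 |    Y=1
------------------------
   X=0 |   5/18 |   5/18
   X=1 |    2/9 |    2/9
H(X,Y) = 0.5994, H(X) = 0.2983, H(Y|X) = 0.3010 (all in dits)

Chain rule: H(X,Y) = H(X) + H(Y|X)

Left side — joint entropy directly:
H(X,Y) = -Σ p(x,y) log p(x,y) = 0.5994 dits

Right side — compute H(Y|X) from the conditional distributions:
P(X) = (5/9, 4/9), so H(X) = 0.2983 dits
H(Y|X) = Σ_x P(X=x) · H(Y|X=x):
  P(Y|X=0) = (1/2, 1/2), H(Y|X=0) = 0.3010, weight P(X=0) = 5/9
  P(Y|X=1) = (1/2, 1/2), H(Y|X=1) = 0.3010, weight P(X=1) = 4/9
H(Y|X) = 0.3010 dits

H(X) + H(Y|X) = 0.2983 + 0.3010 = 0.5994 dits

Both sides equal 0.5994 dits. ✓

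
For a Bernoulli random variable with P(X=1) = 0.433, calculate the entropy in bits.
0.9870 bits

The binary entropy function is:
H(p) = -p log(p) - (1-p) log(1-p)

H(0.433) = -0.433 × log_2(0.433) - 0.567 × log_2(0.567)
H(0.433) = 0.9870 bits

Note: Binary entropy is maximized at p=0.5 (H=1 bit) and minimized at p=0 or p=1 (H=0).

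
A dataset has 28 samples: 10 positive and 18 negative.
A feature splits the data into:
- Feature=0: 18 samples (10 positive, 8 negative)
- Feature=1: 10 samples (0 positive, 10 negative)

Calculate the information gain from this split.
0.3032 bits

Information Gain = H(Y) - H(Y|Feature)

Before split:
P(positive) = 10/28 = 0.3571
H(Y) = 0.9403 bits

After split:
Feature=0: H = 0.9911 bits (weight = 18/28)
Feature=1: H = 0.0000 bits (weight = 10/28)
H(Y|Feature) = (18/28)×0.9911 + (10/28)×0.0000 = 0.6371 bits

Information Gain = 0.9403 - 0.6371 = 0.3032 bits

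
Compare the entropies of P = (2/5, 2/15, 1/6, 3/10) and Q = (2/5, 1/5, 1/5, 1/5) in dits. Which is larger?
Q

Computing entropies in dits:
H(P) = 0.5624
H(Q) = 0.5786

Distribution Q has higher entropy.

Intuition: The distribution closer to uniform (more spread out) has higher entropy.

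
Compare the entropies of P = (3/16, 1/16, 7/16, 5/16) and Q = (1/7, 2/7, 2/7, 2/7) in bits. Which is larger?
Q

Computing entropies in bits:
H(P) = 1.7490
H(Q) = 1.9502

Distribution Q has higher entropy.

Intuition: The distribution closer to uniform (more spread out) has higher entropy.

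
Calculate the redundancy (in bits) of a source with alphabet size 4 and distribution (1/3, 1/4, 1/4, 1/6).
0.0409 bits

Redundancy measures how far a source is from maximum entropy:
R = H_max - H(X)

Maximum entropy for 4 symbols: H_max = log_2(4) = 2.0000 bits
Actual entropy: H(X) = 1.9591 bits
Redundancy: R = 2.0000 - 1.9591 = 0.0409 bits

This redundancy represents potential for compression: the source could be compressed by 0.0409 bits per symbol.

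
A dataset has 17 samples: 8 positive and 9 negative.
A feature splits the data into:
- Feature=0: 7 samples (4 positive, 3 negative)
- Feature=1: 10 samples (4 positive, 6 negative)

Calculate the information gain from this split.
0.0207 bits

Information Gain = H(Y) - H(Y|Feature)

Before split:
P(positive) = 8/17 = 0.4706
H(Y) = 0.9975 bits

After split:
Feature=0: H = 0.9852 bits (weight = 7/17)
Feature=1: H = 0.9710 bits (weight = 10/17)
H(Y|Feature) = (7/17)×0.9852 + (10/17)×0.9710 = 0.9768 bits

Information Gain = 0.9975 - 0.9768 = 0.0207 bits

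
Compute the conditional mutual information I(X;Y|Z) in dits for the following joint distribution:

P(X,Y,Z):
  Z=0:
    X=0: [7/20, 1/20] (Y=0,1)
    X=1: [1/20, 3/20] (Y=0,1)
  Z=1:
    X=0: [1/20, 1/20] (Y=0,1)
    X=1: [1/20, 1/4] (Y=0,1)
0.0604 dits

Conditional mutual information: I(X;Y|Z) = H(X|Z) + H(Y|Z) - H(X,Y|Z)

H(Z) = 0.2923
H(X,Z) = 0.5558 → H(X|Z) = 0.2635
H(Y,Z) = 0.5558 → H(Y|Z) = 0.2635
H(X,Y,Z) = 0.7589 → H(X,Y|Z) = 0.4666

I(X;Y|Z) = 0.2635 + 0.2635 - 0.4666 = 0.0604 dits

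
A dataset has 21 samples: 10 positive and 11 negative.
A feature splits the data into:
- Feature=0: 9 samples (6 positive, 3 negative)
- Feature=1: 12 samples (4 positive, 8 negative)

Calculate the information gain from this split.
0.0801 bits

Information Gain = H(Y) - H(Y|Feature)

Before split:
P(positive) = 10/21 = 0.4762
H(Y) = 0.9984 bits

After split:
Feature=0: H = 0.9183 bits (weight = 9/21)
Feature=1: H = 0.9183 bits (weight = 12/21)
H(Y|Feature) = (9/21)×0.9183 + (12/21)×0.9183 = 0.9183 bits

Information Gain = 0.9984 - 0.9183 = 0.0801 bits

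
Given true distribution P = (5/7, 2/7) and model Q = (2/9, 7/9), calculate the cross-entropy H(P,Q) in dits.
0.4978 dits

Cross-entropy: H(P,Q) = -Σ p(x) log q(x)

Alternatively: H(P,Q) = H(P) + D_KL(P||Q)
H(P) = 0.2598 dits
D_KL(P||Q) = 0.2379 dits

H(P,Q) = 0.2598 + 0.2379 = 0.4978 dits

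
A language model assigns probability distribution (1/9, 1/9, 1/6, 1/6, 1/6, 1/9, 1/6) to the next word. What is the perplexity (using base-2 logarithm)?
6.8683

Perplexity is 2^H (or exp(H) for natural log).

First, H = -Σ p log p = 2.7800 bits
Perplexity = 2^2.7800 = 6.8683

Interpretation: The model's uncertainty is equivalent to choosing uniformly among 6.9 options.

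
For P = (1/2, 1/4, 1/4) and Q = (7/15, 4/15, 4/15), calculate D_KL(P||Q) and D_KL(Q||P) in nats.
D_KL(P||Q) = 0.0022, D_KL(Q||P) = 0.0022

KL divergence is not symmetric: D_KL(P||Q) ≠ D_KL(Q||P) in general.

D_KL(P||Q) = 0.0022 nats
D_KL(Q||P) = 0.0022 nats

In this case they happen to be equal (to 4 decimal places).

This asymmetry is why KL divergence is not a true distance metric.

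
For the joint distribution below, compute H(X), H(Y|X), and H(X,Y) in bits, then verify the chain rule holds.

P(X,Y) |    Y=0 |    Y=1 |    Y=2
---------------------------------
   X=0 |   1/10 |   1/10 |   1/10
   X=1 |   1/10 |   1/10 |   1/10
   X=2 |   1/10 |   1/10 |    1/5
H(X,Y) = 3.1219, H(X) = 1.5710, H(Y|X) = 1.5510 (all in bits)

Chain rule: H(X,Y) = H(X) + H(Y|X)

Left side — joint entropy directly:
H(X,Y) = -Σ p(x,y) log p(x,y) = 3.1219 bits

Right side — compute H(Y|X) from the conditional distributions:
P(X) = (3/10, 3/10, 2/5), so H(X) = 1.5710 bits
H(Y|X) = Σ_x P(X=x) · H(Y|X=x):
  P(Y|X=0) = (1/3, 1/3, 1/3), H(Y|X=0) = 1.5850, weight P(X=0) = 3/10
  P(Y|X=1) = (1/3, 1/3, 1/3), H(Y|X=1) = 1.5850, weight P(X=1) = 3/10
  P(Y|X=2) = (1/4, 1/4, 1/2), H(Y|X=2) = 1.5000, weight P(X=2) = 2/5
H(Y|X) = 1.5510 bits

H(X) + H(Y|X) = 1.5710 + 1.5510 = 3.1219 bits

Both sides equal 3.1219 bits. ✓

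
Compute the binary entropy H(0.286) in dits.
0.2599 dits

The binary entropy function is:
H(p) = -p log(p) - (1-p) log(1-p)

H(0.286) = -0.286 × log_10(0.286) - 0.714 × log_10(0.714)
H(0.286) = 0.2599 dits

Note: Binary entropy is maximized at p=0.5 (H=1 bit) and minimized at p=0 or p=1 (H=0).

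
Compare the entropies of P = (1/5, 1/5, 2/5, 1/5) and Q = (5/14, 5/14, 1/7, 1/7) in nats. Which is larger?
P

Computing entropies in nats:
H(P) = 1.3322
H(Q) = 1.2914

Distribution P has higher entropy.

Intuition: The distribution closer to uniform (more spread out) has higher entropy.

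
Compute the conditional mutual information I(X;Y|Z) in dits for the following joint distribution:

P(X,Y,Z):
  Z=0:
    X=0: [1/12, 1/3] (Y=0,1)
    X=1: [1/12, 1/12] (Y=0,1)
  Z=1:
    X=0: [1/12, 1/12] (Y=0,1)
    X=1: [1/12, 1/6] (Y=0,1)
0.0133 dits

Conditional mutual information: I(X;Y|Z) = H(X|Z) + H(Y|Z) - H(X,Y|Z)

H(Z) = 0.2950
H(X,Z) = 0.5683 → H(X|Z) = 0.2734
H(Y,Z) = 0.5683 → H(Y|Z) = 0.2734
H(X,Y,Z) = 0.8283 → H(X,Y|Z) = 0.5334

I(X;Y|Z) = 0.2734 + 0.2734 - 0.5334 = 0.0133 dits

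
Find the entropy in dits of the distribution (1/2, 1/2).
0.3010 dits

Shannon entropy is H(X) = -Σ p(x) log p(x).

For P = (1/2, 1/2):
H = -1/2 × log_10(1/2) -1/2 × log_10(1/2)
H = 0.3010 dits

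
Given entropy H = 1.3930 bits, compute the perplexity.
2.6262

Perplexity is 2^H (or exp(H) for natural log).

H = 1.3930 bits
Perplexity = 2^1.3930 = 2.6262

Interpretation: The model's uncertainty is equivalent to choosing uniformly among 2.6 options.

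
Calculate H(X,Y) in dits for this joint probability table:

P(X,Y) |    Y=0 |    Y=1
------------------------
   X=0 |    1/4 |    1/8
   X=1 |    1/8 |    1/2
0.5268 dits

Joint entropy is H(X,Y) = -Σ_{x,y} p(x,y) log p(x,y).

Summing over all non-zero entries:
H(X,Y) = -[1/4·log_10(1/4) + 1/8·log_10(1/8) + 1/8·log_10(1/8) + 1/2·log_10(1/2)]
H(X,Y) = 0.5268 dits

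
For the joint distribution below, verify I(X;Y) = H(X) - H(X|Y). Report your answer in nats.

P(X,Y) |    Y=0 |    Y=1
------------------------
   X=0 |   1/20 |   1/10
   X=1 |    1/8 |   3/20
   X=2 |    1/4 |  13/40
I(X;Y) = 0.0032 nats

Mutual information has multiple equivalent forms:
- I(X;Y) = H(X) - H(X|Y)
- I(X;Y) = H(Y) - H(Y|X)
- I(X;Y) = H(X) + H(Y) - H(X,Y)

Computing all quantities:
H(X) = 0.9578, H(Y) = 0.6819, H(X,Y) = 1.6364
H(X|Y) = 0.9545, H(Y|X) = 0.6786

Verification:
H(X) - H(X|Y) = 0.9578 - 0.9545 = 0.0032
H(Y) - H(Y|X) = 0.6819 - 0.6786 = 0.0032
H(X) + H(Y) - H(X,Y) = 0.9578 + 0.6819 - 1.6364 = 0.0032

All forms give I(X;Y) = 0.0032 nats. ✓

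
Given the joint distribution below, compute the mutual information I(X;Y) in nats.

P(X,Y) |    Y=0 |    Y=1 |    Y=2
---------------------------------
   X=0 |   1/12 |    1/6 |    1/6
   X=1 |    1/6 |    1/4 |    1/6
0.0086 nats

Mutual information: I(X;Y) = H(X) + H(Y) - H(X,Y)

Marginals:
P(X) = (5/12, 7/12), H(X) = 0.6792 nats
P(Y) = (1/4, 5/12, 1/3), H(Y) = 1.0776 nats

Joint entropy: H(X,Y) = 1.7482 nats

I(X;Y) = 0.6792 + 1.0776 - 1.7482 = 0.0086 nats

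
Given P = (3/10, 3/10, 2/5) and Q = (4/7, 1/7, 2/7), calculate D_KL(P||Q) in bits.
0.2364 bits

KL divergence: D_KL(P||Q) = Σ p(x) log(p(x)/q(x))

Computing term by term:
  x=0: 3/10 × log_2[(3/10)/(4/7)] = 3/10 × -0.9296 = -0.2789
  x=1: 3/10 × log_2[(3/10)/(1/7)] = 3/10 × 1.0704 = 0.3211
  x=2: 2/5 × log_2[(2/5)/(2/7)] = 2/5 × 0.4854 = 0.1942

D_KL(P||Q) = 0.2364 bits

Note: KL divergence is always non-negative and equals 0 iff P = Q.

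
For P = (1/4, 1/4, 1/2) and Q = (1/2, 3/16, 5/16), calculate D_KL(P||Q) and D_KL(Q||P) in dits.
D_KL(P||Q) = 0.0580, D_KL(Q||P) = 0.0633

KL divergence is not symmetric: D_KL(P||Q) ≠ D_KL(Q||P) in general.

D_KL(P||Q) = 0.0580 dits
D_KL(Q||P) = 0.0633 dits

No, they are not equal!

This asymmetry is why KL divergence is not a true distance metric.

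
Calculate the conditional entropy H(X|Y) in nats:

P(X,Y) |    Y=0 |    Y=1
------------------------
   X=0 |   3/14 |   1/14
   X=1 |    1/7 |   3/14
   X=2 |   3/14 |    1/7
1.0519 nats

Using the chain rule: H(X|Y) = H(X,Y) - H(Y)

First, compute H(X,Y) = 1.7348 nats

Marginal P(Y) = (4/7, 3/7)
H(Y) = 0.6829 nats

H(X|Y) = H(X,Y) - H(Y) = 1.7348 - 0.6829 = 1.0519 nats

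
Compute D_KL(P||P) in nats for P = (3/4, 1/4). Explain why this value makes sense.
0.0000 nats

KL divergence satisfies the Gibbs inequality: D_KL(P||Q) ≥ 0 for all distributions P, Q.

D_KL(P||Q) = Σ p(x) log(p(x)/q(x))
Each term is p(x) × log_e(p(x)/p(x)) = p(x) × log_e(1) = 0, so the sum is 0.
D_KL(P||Q) = 0.0000 nats

When P = Q, the KL divergence is exactly 0, as there is no 'divergence' between identical distributions.

This non-negativity is a fundamental property: relative entropy cannot be negative because it measures how different Q is from P.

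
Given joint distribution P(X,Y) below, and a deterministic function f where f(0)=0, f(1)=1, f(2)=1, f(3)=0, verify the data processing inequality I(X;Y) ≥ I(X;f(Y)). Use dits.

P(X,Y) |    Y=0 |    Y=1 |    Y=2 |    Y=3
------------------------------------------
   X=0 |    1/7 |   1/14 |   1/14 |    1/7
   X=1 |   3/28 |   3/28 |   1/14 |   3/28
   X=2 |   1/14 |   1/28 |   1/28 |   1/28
I(X;Y) = 0.0058, I(X;f(Y)) = 0.0028, inequality holds: 0.0058 ≥ 0.0028

Data Processing Inequality: For any Markov chain X → Y → Z, we have I(X;Y) ≥ I(X;Z).

Here Z = f(Y) is a deterministic function of Y, forming X → Y → Z.

Original I(X;Y) = 0.0058 dits

After applying f:
P(X,Z) where Z=f(Y):
- P(X,Z=0) = P(X,Y=0) + P(X,Y=3)
- P(X,Z=1) = P(X,Y=1) + P(X,Y=2)

I(X;Z) = I(X;f(Y)) = 0.0028 dits

Verification: 0.0058 ≥ 0.0028 ✓

Information cannot be created by processing; the function f can only lose information about X.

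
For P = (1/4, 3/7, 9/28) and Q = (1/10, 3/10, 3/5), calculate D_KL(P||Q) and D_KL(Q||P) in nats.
D_KL(P||Q) = 0.1813, D_KL(Q||P) = 0.1759

KL divergence is not symmetric: D_KL(P||Q) ≠ D_KL(Q||P) in general.

D_KL(P||Q) = 0.1813 nats
D_KL(Q||P) = 0.1759 nats

No, they are not equal!

This asymmetry is why KL divergence is not a true distance metric.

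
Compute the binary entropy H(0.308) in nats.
0.6175 nats

The binary entropy function is:
H(p) = -p log(p) - (1-p) log(1-p)

H(0.308) = -0.308 × log_e(0.308) - 0.692 × log_e(0.692)
H(0.308) = 0.6175 nats

Note: Binary entropy is maximized at p=0.5 (H=1 bit) and minimized at p=0 or p=1 (H=0).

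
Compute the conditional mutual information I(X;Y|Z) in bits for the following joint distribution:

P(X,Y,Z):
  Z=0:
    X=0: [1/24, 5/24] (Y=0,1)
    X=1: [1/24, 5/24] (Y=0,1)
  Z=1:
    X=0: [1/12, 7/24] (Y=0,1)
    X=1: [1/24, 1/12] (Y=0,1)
0.0043 bits

Conditional mutual information: I(X;Y|Z) = H(X|Z) + H(Y|Z) - H(X,Y|Z)

H(Z) = 1.0000
H(X,Z) = 1.9056 → H(X|Z) = 0.9056
H(Y,Z) = 1.7307 → H(Y|Z) = 0.7307
H(X,Y,Z) = 2.6320 → H(X,Y|Z) = 1.6320

I(X;Y|Z) = 0.9056 + 0.7307 - 1.6320 = 0.0043 bits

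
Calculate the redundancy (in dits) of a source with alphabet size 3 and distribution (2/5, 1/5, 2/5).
0.0190 dits

Redundancy measures how far a source is from maximum entropy:
R = H_max - H(X)

Maximum entropy for 3 symbols: H_max = log_10(3) = 0.4771 dits
Actual entropy: H(X) = 0.4581 dits
Redundancy: R = 0.4771 - 0.4581 = 0.0190 dits

This redundancy represents potential for compression: the source could be compressed by 0.0190 dits per symbol.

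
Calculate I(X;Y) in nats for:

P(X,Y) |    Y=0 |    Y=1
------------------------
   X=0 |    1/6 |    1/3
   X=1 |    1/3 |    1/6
0.0566 nats

Mutual information: I(X;Y) = H(X) + H(Y) - H(X,Y)

Marginals:
P(X) = (1/2, 1/2), H(X) = 0.6931 nats
P(Y) = (1/2, 1/2), H(Y) = 0.6931 nats

Joint entropy: H(X,Y) = 1.3297 nats

I(X;Y) = 0.6931 + 0.6931 - 1.3297 = 0.0566 nats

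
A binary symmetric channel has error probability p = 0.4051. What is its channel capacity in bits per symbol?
0.0261 bits

For a binary symmetric channel (BSC) with error probability p:
Capacity C = 1 - H(p) bits per symbol

where H(p) = -p log₂(p) - (1-p) log₂(1-p) is the binary entropy function.

H(0.4051) = 0.9739 bits
C = 1 - 0.9739 = 0.0261 bits per symbol

This means we can reliably transmit up to 0.0261 bits of information per channel use.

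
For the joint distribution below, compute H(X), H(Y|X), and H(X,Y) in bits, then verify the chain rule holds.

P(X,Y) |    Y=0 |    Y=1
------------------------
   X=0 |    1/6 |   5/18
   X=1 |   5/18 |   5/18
H(X,Y) = 1.9708, H(X) = 0.9911, H(Y|X) = 0.9797 (all in bits)

Chain rule: H(X,Y) = H(X) + H(Y|X)

Left side — joint entropy directly:
H(X,Y) = -Σ p(x,y) log p(x,y) = 1.9708 bits

Right side — compute H(Y|X) from the conditional distributions:
P(X) = (4/9, 5/9), so H(X) = 0.9911 bits
H(Y|X) = Σ_x P(X=x) · H(Y|X=x):
  P(Y|X=0) = (3/8, 5/8), H(Y|X=0) = 0.9544, weight P(X=0) = 4/9
  P(Y|X=1) = (1/2, 1/2), H(Y|X=1) = 1.0000, weight P(X=1) = 5/9
H(Y|X) = 0.9797 bits

H(X) + H(Y|X) = 0.9911 + 0.9797 = 1.9708 bits

Both sides equal 1.9708 bits. ✓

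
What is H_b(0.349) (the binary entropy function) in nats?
0.6468 nats

The binary entropy function is:
H(p) = -p log(p) - (1-p) log(1-p)

H(0.349) = -0.349 × log_e(0.349) - 0.651 × log_e(0.651)
H(0.349) = 0.6468 nats

Note: Binary entropy is maximized at p=0.5 (H=1 bit) and minimized at p=0 or p=1 (H=0).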